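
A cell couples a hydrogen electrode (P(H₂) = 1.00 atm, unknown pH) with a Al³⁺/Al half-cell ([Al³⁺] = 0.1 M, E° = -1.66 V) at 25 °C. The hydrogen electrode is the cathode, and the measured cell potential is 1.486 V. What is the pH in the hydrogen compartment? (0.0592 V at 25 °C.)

pH = 3.27

E°_cell = 1.66 V and n = 6.
log Q = n(E° − E)/0.0592 = 6×(1.66 − 1.486)/0.0592 = 17.635.
With Q = [Al³⁺]^2·P(H₂)^3 / [H⁺]^6, solving for [H⁺] gives log[H⁺] = -3.273, so pH = 3.27.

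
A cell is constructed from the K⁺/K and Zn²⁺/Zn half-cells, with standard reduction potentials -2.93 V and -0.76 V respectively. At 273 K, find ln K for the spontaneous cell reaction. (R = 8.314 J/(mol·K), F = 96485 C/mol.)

ln K = 184.5

E°_cell = -0.76 − (-2.93) = 2.17 V, with n = 2 electrons transferred.
At equilibrium E = 0, so the Nernst equation gives ln K = nFE°/RT = (2)(96485)(2.17)/((8.314)(273)) = 184.49.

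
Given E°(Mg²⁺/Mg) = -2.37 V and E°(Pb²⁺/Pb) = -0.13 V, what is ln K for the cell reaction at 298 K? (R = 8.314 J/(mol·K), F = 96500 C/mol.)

ln K = 174.5

E°_cell = -0.13 − (-2.37) = 2.24 V, with n = 2 electrons transferred.
At equilibrium E = 0, so the Nernst equation gives ln K = nFE°/RT = (2)(96500)(2.24)/((8.314)(298)) = 174.49.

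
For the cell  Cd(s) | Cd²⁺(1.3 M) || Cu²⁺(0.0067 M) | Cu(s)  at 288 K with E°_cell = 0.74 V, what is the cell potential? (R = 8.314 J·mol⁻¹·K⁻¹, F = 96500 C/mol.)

0.675 V

Balancing electrons gives n = 2; the reaction quotient is Q = [Cd²⁺]/[Cu²⁺] = 194.
E = E° − (RT/nF) ln Q = 0.74 − (8.314×288)/(2×96500) × (5.268) = 0.740 − 0.065 = 0.675 V.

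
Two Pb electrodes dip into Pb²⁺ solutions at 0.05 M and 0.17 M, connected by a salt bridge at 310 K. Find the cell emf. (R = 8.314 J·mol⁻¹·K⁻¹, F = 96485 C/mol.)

Both half-cells are Pb²⁺/Pb, so E°_cell = 0. The concentrated side is the cathode; the cell reaction moves Pb²⁺ from high to low concentration with n = 2.
Q = [Pb²⁺]_dilute/[Pb²⁺]_conc = 0.05/0.17 = 0.294.
E = 0 − (RT/nF) ln Q = −((8.314×310)/(2×96485))(-1.224) = 0.0163 V.

0.016 V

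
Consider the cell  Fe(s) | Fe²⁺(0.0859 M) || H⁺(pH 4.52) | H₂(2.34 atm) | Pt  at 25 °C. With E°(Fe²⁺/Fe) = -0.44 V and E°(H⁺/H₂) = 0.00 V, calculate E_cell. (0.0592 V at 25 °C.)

0.19 V

The hydrogen couple is the cathode, so E°_cell = 0.44 V; n = 2.
[H⁺] = 10^(−4.52) = 3 × 10^-5 M, and Q = [Fe²⁺]·P(H₂) / [H⁺]^2 = 2.2 × 10^8.
E = E° − (0.0592/2) log Q = 0.44 − (0.0592/2)(8.343) = 0.193 V.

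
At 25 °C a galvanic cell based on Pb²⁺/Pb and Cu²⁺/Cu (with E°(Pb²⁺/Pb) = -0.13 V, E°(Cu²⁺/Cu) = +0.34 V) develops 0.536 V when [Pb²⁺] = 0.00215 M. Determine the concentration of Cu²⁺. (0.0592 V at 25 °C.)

0.36 M

From the Nernst equation, log Q = n(E° − E)/0.0592 = 2(0.47 − 0.536)/0.0592 = -2.230, so Q = 0.00589.
With Q = [Pb²⁺]/[Cu²⁺] and the known concentrations, [Cu²⁺] in the denominator gives [Cu²⁺] = 0.36 M.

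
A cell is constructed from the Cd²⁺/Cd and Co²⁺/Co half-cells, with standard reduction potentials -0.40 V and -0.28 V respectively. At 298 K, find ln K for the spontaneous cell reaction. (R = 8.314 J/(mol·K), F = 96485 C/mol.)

E°_cell = -0.28 − (-0.40) = 0.12 V, with n = 2 electrons transferred.
At equilibrium E = 0, so the Nernst equation gives ln K = nFE°/RT = (2)(96485)(0.12)/((8.314)(298)) = 9.35.

ln K = 9.3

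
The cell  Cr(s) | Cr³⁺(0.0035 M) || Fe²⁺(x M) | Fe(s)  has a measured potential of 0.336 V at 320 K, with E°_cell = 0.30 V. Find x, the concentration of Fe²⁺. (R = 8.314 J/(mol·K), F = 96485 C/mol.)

0.31 M

From the Nernst equation, ln Q = nF(E° − E)/RT = 6×96485×(0.30 − 0.336)/(8.314×320) = -7.833, so Q = 3.96 × 10^-4.
With Q = [Cr³⁺]^2/[Fe²⁺]^3 and the known concentrations, [Fe²⁺]^3 in the denominator gives [Fe²⁺] = 0.31 M.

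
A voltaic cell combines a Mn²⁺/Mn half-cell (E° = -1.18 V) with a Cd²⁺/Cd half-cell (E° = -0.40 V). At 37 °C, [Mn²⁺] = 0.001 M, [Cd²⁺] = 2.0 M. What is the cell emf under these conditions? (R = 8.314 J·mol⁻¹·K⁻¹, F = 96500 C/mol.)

0.882 V

The Cd²⁺/Cd couple has the higher reduction potential and acts as the cathode, so E°_cell = -0.40 − (-1.18) = 0.78 V.
Balancing electrons gives n = 2; the reaction quotient is Q = [Mn²⁺]/[Cd²⁺] = 5 × 10^-4.
E = E° − (RT/nF) ln Q = 0.78 − (8.314×310)/(2×96500) × (-7.601) = 0.780 + 0.102 = 0.882 V.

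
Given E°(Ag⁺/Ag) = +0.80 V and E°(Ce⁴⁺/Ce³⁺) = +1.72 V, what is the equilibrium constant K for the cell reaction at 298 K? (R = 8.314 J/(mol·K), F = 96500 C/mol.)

3.6 × 10^15

E°_cell = +1.72 − (+0.80) = 0.92 V, with n = 1 electron transferred.
At equilibrium E = 0, so the Nernst equation gives ln K = nFE°/RT = (1)(96500)(0.92)/((8.314)(298)) = 35.83.
K = e^35.83 = 3.6 × 10^15.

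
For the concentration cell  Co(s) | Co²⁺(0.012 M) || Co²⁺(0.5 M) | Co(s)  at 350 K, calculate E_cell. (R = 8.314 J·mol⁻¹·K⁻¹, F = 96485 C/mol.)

Both half-cells are Co²⁺/Co, so E°_cell = 0. The concentrated side is the cathode; the cell reaction moves Co²⁺ from high to low concentration with n = 2.
Q = [Co²⁺]_dilute/[Co²⁺]_conc = 0.012/0.5 = 0.0240.
E = 0 − (RT/nF) ln Q = −((8.314×350)/(2×96485))(-3.730) = 0.0562 V.

0.056 V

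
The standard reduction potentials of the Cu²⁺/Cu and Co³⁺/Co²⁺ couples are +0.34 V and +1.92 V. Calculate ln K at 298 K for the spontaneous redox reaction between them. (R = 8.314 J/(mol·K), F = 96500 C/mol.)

E°_cell = +1.92 − (+0.34) = 1.58 V, with n = 2 electrons transferred.
At equilibrium E = 0, so the Nernst equation gives ln K = nFE°/RT = (2)(96500)(1.58)/((8.314)(298)) = 123.08.

ln K = 123.1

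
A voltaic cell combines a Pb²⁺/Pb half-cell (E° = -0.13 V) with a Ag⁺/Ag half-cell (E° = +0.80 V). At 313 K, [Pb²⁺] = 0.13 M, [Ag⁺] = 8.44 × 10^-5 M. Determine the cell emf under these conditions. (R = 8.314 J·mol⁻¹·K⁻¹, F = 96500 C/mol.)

The Ag⁺/Ag couple has the higher reduction potential and acts as the cathode, so E°_cell = +0.80 − (-0.13) = 0.93 V.
Balancing electrons gives n = 2; the reaction quotient is Q = [Pb²⁺]/[Ag⁺]^2 = 1.82 × 10^7.
E = E° − (RT/nF) ln Q = 0.93 − (8.314×313)/(2×96500) × (16.720) = 0.930 − 0.225 = 0.705 V.

0.705 V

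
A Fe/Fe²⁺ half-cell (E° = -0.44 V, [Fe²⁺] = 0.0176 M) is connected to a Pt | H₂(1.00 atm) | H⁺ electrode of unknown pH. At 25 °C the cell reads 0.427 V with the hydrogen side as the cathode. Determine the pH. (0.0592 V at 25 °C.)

E°_cell = 0.44 V and n = 2.
log Q = n(E° − E)/0.0592 = 2×(0.44 − 0.427)/0.0592 = 0.439.
With Q = [Fe²⁺]·P(H₂) / [H⁺]^2, solving for [H⁺] gives log[H⁺] = -1.097, so pH = 1.10.

pH = 1.10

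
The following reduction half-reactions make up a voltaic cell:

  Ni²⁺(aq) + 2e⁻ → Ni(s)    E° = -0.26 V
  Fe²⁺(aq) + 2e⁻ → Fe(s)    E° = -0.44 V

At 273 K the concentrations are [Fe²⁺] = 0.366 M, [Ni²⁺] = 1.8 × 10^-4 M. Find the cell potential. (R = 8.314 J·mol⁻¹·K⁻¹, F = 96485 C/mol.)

0.090 V

The Ni²⁺/Ni couple has the higher reduction potential and acts as the cathode, so E°_cell = -0.26 − (-0.44) = 0.18 V.
Balancing electrons gives n = 2; the reaction quotient is Q = [Fe²⁺]/[Ni²⁺] = 2030.
E = E° − (RT/nF) ln Q = 0.18 − (8.314×273)/(2×96485) × (7.617) = 0.180 − 0.090 = 0.090 V.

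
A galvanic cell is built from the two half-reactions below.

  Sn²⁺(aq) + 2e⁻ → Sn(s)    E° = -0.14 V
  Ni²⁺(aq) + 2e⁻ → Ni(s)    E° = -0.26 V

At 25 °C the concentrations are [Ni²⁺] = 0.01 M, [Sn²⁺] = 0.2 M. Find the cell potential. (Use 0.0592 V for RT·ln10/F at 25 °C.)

0.159 V

The Sn²⁺/Sn couple has the higher reduction potential and acts as the cathode, so E°_cell = -0.14 − (-0.26) = 0.12 V.
Balancing electrons gives n = 2; the reaction quotient is Q = [Ni²⁺]/[Sn²⁺] = 0.0500.
At 25 °C, E = E° − (0.0592/n) log Q = 0.12 − (0.0592/2)(-1.301) = 0.120 + 0.039 = 0.159 V.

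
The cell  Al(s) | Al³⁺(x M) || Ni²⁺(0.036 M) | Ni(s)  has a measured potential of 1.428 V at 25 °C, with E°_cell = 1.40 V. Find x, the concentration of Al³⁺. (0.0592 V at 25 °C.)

From the Nernst equation, log Q = n(E° − E)/0.0592 = 6(1.40 − 1.428)/0.0592 = -2.838, so Q = 0.00145.
With Q = [Al³⁺]^2/[Ni²⁺]^3 and the known concentrations, [Al³⁺]^2 in the numerator gives [Al³⁺] = 2.6 × 10^-4 M.

2.6 × 10^-4 M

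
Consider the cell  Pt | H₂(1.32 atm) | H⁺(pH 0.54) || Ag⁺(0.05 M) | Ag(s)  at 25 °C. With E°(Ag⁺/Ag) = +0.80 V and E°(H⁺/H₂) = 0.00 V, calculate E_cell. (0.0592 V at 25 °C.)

The Ag⁺/Ag couple is the cathode, so E°_cell = 0.80 V; n = 2.
[H⁺] = 10^(−0.54) = 0.29 M, and Q = [H⁺]^2 / ([Ag⁺]^2·P(H₂)) = 25.2.
E = E° − (0.0592/2) log Q = 0.80 − (0.0592/2)(1.401) = 0.759 V.

0.76 V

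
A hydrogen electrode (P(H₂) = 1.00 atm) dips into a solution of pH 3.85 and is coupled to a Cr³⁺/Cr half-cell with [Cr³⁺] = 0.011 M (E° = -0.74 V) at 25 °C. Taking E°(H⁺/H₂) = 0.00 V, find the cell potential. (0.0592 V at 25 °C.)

0.55 V

The hydrogen couple is the cathode, so E°_cell = 0.74 V; n = 6.
[H⁺] = 10^(−3.85) = 1.4 × 10^-4 M, and Q = [Cr³⁺]^2·P(H₂)^3 / [H⁺]^6 = 1.52 × 10^19.
E = E° − (0.0592/6) log Q = 0.74 − (0.0592/6)(19.183) = 0.551 V.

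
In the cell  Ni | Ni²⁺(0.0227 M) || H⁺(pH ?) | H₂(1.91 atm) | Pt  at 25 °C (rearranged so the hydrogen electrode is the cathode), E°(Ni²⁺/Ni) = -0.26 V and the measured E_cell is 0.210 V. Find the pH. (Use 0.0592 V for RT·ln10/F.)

E°_cell = 0.26 V and n = 2.
log Q = n(E° − E)/0.0592 = 2×(0.26 − 0.210)/0.0592 = 1.689.
With Q = [Ni²⁺]·P(H₂) / [H⁺]^2, solving for [H⁺] gives log[H⁺] = -1.526, so pH = 1.53.

pH = 1.53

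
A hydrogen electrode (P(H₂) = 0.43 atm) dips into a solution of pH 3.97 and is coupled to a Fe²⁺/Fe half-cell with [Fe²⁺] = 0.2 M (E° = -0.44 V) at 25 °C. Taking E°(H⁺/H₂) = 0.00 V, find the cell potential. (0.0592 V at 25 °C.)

0.24 V

The hydrogen couple is the cathode, so E°_cell = 0.44 V; n = 2.
[H⁺] = 10^(−3.97) = 1.1 × 10^-4 M, and Q = [Fe²⁺]·P(H₂) / [H⁺]^2 = 7.49 × 10^6.
E = E° − (0.0592/2) log Q = 0.44 − (0.0592/2)(6.874) = 0.237 V.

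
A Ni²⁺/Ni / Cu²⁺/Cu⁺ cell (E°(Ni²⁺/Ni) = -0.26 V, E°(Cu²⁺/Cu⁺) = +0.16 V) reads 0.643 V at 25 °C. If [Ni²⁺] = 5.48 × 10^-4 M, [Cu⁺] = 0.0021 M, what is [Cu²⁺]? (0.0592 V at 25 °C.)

From the Nernst equation, log Q = n(E° − E)/0.0592 = 2(0.42 − 0.643)/0.0592 = -7.534, so Q = 2.93 × 10^-8.
With Q = [Ni²⁺]·[Cu⁺]^2/[Cu²⁺]^2 and the known concentrations, [Cu²⁺]^2 in the denominator gives [Cu²⁺] = 0.29 M.

0.29 M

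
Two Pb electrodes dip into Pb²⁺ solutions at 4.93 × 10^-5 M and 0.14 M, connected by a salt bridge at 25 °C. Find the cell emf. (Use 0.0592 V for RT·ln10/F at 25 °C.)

0.10 V

Both half-cells are Pb²⁺/Pb, so E°_cell = 0. The concentrated side is the cathode; the cell reaction moves Pb²⁺ from high to low concentration with n = 2.
Q = [Pb²⁺]_dilute/[Pb²⁺]_conc = 4.93 × 10^-5/0.14 = 3.52 × 10^-4.
E = 0 − (0.0592/2) log Q = −(0.0592/2)(-3.453) = 0.1022 V.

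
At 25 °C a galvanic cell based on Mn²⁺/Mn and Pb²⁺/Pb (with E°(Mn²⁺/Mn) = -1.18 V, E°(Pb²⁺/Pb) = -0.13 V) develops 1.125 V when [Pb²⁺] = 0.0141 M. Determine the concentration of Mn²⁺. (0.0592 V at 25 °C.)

4.1 × 10^-5 M

From the Nernst equation, log Q = n(E° − E)/0.0592 = 2(1.05 − 1.125)/0.0592 = -2.534, so Q = 0.00293.
With Q = [Mn²⁺]/[Pb²⁺] and the known concentrations, [Mn²⁺] in the numerator gives [Mn²⁺] = 4.1 × 10^-5 M.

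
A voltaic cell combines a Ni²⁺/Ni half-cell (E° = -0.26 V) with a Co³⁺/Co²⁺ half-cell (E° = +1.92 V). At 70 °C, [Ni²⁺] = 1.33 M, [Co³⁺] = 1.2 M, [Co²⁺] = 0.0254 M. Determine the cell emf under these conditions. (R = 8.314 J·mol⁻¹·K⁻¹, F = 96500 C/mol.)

2.29 V

The Co³⁺/Co²⁺ couple has the higher reduction potential and acts as the cathode, so E°_cell = +1.92 − (-0.26) = 2.18 V.
Balancing electrons gives n = 2; the reaction quotient is Q = [Ni²⁺]·[Co²⁺]^2/[Co³⁺]^2 = 5.96 × 10^-4.
E = E° − (RT/nF) ln Q = 2.18 − (8.314×343)/(2×96500) × (-7.425) = 2.180 + 0.110 = 2.290 V.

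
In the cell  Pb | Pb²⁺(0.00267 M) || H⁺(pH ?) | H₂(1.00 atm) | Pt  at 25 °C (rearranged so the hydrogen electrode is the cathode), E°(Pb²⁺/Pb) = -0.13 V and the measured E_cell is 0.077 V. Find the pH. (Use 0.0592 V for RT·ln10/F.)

E°_cell = 0.13 V and n = 2.
log Q = n(E° − E)/0.0592 = 2×(0.13 − 0.077)/0.0592 = 1.791.
With Q = [Pb²⁺]·P(H₂) / [H⁺]^2, solving for [H⁺] gives log[H⁺] = -2.182, so pH = 2.18.

pH = 2.18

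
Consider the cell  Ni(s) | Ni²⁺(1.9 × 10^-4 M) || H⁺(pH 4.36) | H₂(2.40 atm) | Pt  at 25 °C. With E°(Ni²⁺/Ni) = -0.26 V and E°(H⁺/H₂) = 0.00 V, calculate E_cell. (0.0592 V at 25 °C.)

0.10 V

The hydrogen couple is the cathode, so E°_cell = 0.26 V; n = 2.
[H⁺] = 10^(−4.36) = 4.4 × 10^-5 M, and Q = [Ni²⁺]·P(H₂) / [H⁺]^2 = 2.39 × 10^5.
E = E° − (0.0592/2) log Q = 0.26 − (0.0592/2)(5.379) = 0.101 V.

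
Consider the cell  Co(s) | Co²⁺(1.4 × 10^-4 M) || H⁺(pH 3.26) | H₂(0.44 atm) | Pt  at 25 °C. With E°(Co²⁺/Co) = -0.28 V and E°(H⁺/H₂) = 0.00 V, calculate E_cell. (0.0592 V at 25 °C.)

0.21 V

The hydrogen couple is the cathode, so E°_cell = 0.28 V; n = 2.
[H⁺] = 10^(−3.26) = 5.5 × 10^-4 M, and Q = [Co²⁺]·P(H₂) / [H⁺]^2 = 204.
E = E° − (0.0592/2) log Q = 0.28 − (0.0592/2)(2.310) = 0.212 V.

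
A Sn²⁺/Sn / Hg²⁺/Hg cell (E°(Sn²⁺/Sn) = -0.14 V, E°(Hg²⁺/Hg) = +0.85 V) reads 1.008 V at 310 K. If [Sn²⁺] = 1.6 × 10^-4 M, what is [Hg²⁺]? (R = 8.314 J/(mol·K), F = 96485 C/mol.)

6.2 × 10^-4 M

From the Nernst equation, ln Q = nF(E° − E)/RT = 2×96485×(0.99 − 1.008)/(8.314×310) = -1.348, so Q = 0.260.
With Q = [Sn²⁺]/[Hg²⁺] and the known concentrations, [Hg²⁺] in the denominator gives [Hg²⁺] = 6.2 × 10^-4 M.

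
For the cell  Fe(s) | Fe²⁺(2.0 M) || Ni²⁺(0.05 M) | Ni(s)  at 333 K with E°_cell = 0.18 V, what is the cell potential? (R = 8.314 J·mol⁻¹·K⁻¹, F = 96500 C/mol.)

Balancing electrons gives n = 2; the reaction quotient is Q = [Fe²⁺]/[Ni²⁺] = 40.0.
E = E° − (RT/nF) ln Q = 0.18 − (8.314×333)/(2×96500) × (3.689) = 0.180 − 0.053 = 0.127 V.

0.127 V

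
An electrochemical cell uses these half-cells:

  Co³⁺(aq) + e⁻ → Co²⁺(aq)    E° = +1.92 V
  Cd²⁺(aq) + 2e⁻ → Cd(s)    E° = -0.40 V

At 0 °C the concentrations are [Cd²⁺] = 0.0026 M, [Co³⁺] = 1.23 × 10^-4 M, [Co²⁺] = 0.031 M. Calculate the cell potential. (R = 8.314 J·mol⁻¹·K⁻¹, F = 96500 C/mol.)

The Co³⁺/Co²⁺ couple has the higher reduction potential and acts as the cathode, so E°_cell = +1.92 − (-0.40) = 2.32 V.
Balancing electrons gives n = 2; the reaction quotient is Q = [Cd²⁺]·[Co²⁺]^2/[Co³⁺]^2 = 165.
E = E° − (RT/nF) ln Q = 2.32 − (8.314×273)/(2×96500) × (5.107) = 2.320 − 0.060 = 2.260 V.

2.26 V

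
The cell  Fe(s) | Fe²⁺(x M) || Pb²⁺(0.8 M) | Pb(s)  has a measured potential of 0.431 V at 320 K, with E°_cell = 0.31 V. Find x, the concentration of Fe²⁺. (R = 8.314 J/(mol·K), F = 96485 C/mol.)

1.2 × 10^-4 M

From the Nernst equation, ln Q = nF(E° − E)/RT = 2×96485×(0.31 − 0.431)/(8.314×320) = -8.776, so Q = 1.54 × 10^-4.
With Q = [Fe²⁺]/[Pb²⁺] and the known concentrations, [Fe²⁺] in the numerator gives [Fe²⁺] = 1.2 × 10^-4 M.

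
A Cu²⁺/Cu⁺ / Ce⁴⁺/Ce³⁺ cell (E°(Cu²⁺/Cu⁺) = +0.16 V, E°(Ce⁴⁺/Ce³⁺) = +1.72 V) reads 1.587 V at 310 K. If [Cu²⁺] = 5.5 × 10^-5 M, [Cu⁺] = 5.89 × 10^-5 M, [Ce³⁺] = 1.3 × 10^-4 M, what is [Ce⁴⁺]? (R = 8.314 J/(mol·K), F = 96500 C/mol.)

3.3 × 10^-4 M

From the Nernst equation, ln Q = nF(E° − E)/RT = 1×96500×(1.56 − 1.587)/(8.314×310) = -1.011, so Q = 0.364.
With Q = [Cu²⁺]·[Ce³⁺]/([Cu⁺]·[Ce⁴⁺]) and the known concentrations, [Ce⁴⁺] in the denominator gives [Ce⁴⁺] = 3.3 × 10^-4 M.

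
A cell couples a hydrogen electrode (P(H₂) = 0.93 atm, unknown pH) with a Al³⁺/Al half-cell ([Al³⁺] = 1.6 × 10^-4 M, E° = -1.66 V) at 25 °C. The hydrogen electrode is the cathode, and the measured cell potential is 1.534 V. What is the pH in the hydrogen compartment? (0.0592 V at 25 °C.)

E°_cell = 1.66 V and n = 6.
log Q = n(E° − E)/0.0592 = 6×(1.66 − 1.534)/0.0592 = 12.770.
With Q = [Al³⁺]^2·P(H₂)^3 / [H⁺]^6, solving for [H⁺] gives log[H⁺] = -3.409, so pH = 3.41.

pH = 3.41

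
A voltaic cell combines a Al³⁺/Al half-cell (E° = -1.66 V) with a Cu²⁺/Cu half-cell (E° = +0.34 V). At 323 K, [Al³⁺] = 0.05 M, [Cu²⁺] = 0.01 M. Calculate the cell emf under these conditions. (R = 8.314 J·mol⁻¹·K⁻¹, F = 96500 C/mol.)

1.96 V

The Cu²⁺/Cu couple has the higher reduction potential and acts as the cathode, so E°_cell = +0.34 − (-1.66) = 2.00 V.
Balancing electrons gives n = 6; the reaction quotient is Q = [Al³⁺]^2/[Cu²⁺]^3 = 2500.
E = E° − (RT/nF) ln Q = 2.00 − (8.314×323)/(6×96500) × (7.824) = 2.000 − 0.036 = 1.964 V.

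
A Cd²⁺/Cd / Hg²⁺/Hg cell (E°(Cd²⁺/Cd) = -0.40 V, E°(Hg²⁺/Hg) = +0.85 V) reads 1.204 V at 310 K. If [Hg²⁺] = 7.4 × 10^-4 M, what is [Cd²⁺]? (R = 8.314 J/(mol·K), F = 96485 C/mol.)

0.023 M

From the Nernst equation, ln Q = nF(E° − E)/RT = 2×96485×(1.25 − 1.204)/(8.314×310) = 3.444, so Q = 31.3.
With Q = [Cd²⁺]/[Hg²⁺] and the known concentrations, [Cd²⁺] in the numerator gives [Cd²⁺] = 0.023 M.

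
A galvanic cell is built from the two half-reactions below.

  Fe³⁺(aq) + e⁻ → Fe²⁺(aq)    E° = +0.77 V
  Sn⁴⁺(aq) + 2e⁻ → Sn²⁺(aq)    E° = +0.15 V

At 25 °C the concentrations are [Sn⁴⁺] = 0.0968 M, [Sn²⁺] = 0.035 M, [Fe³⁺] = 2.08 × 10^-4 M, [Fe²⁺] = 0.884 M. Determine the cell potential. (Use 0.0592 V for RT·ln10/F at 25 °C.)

0.392 V

The Fe³⁺/Fe²⁺ couple has the higher reduction potential and acts as the cathode, so E°_cell = +0.77 − (+0.15) = 0.62 V.
Balancing electrons gives n = 2; the reaction quotient is Q = [Sn⁴⁺]·[Fe²⁺]^2/([Sn²⁺]·[Fe³⁺]^2) = 5 × 10^7.
At 25 °C, E = E° − (0.0592/n) log Q = 0.62 − (0.0592/2)(7.699) = 0.620 − 0.228 = 0.392 V.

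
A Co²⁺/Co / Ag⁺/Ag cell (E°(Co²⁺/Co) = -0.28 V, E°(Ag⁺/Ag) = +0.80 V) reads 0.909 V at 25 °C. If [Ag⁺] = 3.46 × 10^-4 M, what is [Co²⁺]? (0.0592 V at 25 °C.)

From the Nernst equation, log Q = n(E° − E)/0.0592 = 2(1.08 − 0.909)/0.0592 = 5.777, so Q = 5.98 × 10^5.
With Q = [Co²⁺]/[Ag⁺]^2 and the known concentrations, [Co²⁺] in the numerator gives [Co²⁺] = 0.072 M.

0.072 M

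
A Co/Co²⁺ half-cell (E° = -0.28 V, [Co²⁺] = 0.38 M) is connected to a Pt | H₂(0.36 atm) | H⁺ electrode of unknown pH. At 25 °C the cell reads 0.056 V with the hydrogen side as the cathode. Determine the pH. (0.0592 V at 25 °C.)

E°_cell = 0.28 V and n = 2.
log Q = n(E° − E)/0.0592 = 2×(0.28 − 0.056)/0.0592 = 7.568.
With Q = [Co²⁺]·P(H₂) / [H⁺]^2, solving for [H⁺] gives log[H⁺] = -4.216, so pH = 4.22.

pH = 4.22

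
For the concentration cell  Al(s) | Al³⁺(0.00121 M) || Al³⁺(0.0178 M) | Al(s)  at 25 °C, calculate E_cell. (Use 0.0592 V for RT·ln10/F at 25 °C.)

0.023 V

Both half-cells are Al³⁺/Al, so E°_cell = 0. The concentrated side is the cathode; the cell reaction moves Al³⁺ from high to low concentration with n = 3.
Q = [Al³⁺]_dilute/[Al³⁺]_conc = 0.00121/0.0178 = 0.0680.
E = 0 − (0.0592/3) log Q = −(0.0592/3)(-1.168) = 0.0230 V.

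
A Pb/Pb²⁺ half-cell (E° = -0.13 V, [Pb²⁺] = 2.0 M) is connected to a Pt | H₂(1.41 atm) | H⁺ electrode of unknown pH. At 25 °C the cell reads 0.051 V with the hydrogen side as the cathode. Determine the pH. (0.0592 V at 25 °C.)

E°_cell = 0.13 V and n = 2.
log Q = n(E° − E)/0.0592 = 2×(0.13 − 0.051)/0.0592 = 2.669.
With Q = [Pb²⁺]·P(H₂) / [H⁺]^2, solving for [H⁺] gives log[H⁺] = -1.109, so pH = 1.11.

pH = 1.11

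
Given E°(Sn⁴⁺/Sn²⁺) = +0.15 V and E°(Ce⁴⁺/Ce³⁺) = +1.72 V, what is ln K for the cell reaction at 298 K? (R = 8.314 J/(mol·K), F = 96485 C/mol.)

E°_cell = +1.72 − (+0.15) = 1.57 V, with n = 2 electrons transferred.
At equilibrium E = 0, so the Nernst equation gives ln K = nFE°/RT = (2)(96485)(1.57)/((8.314)(298)) = 122.28.

ln K = 122.3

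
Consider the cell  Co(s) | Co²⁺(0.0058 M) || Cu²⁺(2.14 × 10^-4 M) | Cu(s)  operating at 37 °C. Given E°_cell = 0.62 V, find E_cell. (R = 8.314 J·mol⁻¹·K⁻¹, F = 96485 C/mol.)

0.576 V

Balancing electrons gives n = 2; the reaction quotient is Q = [Co²⁺]/[Cu²⁺] = 27.1.
E = E° − (RT/nF) ln Q = 0.62 − (8.314×310)/(2×96485) × (3.300) = 0.620 − 0.044 = 0.576 V.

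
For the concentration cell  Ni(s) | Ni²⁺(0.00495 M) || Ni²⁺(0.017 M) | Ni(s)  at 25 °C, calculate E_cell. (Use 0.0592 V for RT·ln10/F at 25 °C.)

0.016 V

Both half-cells are Ni²⁺/Ni, so E°_cell = 0. The concentrated side is the cathode; the cell reaction moves Ni²⁺ from high to low concentration with n = 2.
Q = [Ni²⁺]_dilute/[Ni²⁺]_conc = 0.00495/0.017 = 0.291.
E = 0 − (0.0592/2) log Q = −(0.0592/2)(-0.536) = 0.0159 V.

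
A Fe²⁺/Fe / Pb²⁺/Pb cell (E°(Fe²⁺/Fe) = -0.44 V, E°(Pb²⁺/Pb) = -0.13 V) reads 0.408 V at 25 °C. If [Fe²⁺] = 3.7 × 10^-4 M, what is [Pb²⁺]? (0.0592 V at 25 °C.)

From the Nernst equation, log Q = n(E° − E)/0.0592 = 2(0.31 − 0.408)/0.0592 = -3.311, so Q = 4.89 × 10^-4.
With Q = [Fe²⁺]/[Pb²⁺] and the known concentrations, [Pb²⁺] in the denominator gives [Pb²⁺] = 0.76 M.

0.76 M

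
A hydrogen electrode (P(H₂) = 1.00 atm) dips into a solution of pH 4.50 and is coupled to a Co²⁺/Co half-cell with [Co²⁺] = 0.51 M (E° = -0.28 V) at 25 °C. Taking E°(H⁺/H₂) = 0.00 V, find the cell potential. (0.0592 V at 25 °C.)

0.022 V

The hydrogen couple is the cathode, so E°_cell = 0.28 V; n = 2.
[H⁺] = 10^(−4.50) = 3.2 × 10^-5 M, and Q = [Co²⁺]·P(H₂) / [H⁺]^2 = 5.1 × 10^8.
E = E° − (0.0592/2) log Q = 0.28 − (0.0592/2)(8.708) = 0.022 V.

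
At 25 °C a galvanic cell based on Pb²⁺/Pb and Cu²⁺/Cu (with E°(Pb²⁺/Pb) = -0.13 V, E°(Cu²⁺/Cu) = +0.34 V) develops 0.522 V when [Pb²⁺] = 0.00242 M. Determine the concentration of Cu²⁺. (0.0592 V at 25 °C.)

0.14 M

From the Nernst equation, log Q = n(E° − E)/0.0592 = 2(0.47 − 0.522)/0.0592 = -1.757, so Q = 0.0175.
With Q = [Pb²⁺]/[Cu²⁺] and the known concentrations, [Cu²⁺] in the denominator gives [Cu²⁺] = 0.14 M.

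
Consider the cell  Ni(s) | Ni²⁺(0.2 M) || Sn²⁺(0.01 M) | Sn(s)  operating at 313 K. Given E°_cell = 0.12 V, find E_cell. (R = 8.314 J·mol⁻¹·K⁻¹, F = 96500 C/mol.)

Balancing electrons gives n = 2; the reaction quotient is Q = [Ni²⁺]/[Sn²⁺] = 20.0.
E = E° − (RT/nF) ln Q = 0.12 − (8.314×313)/(2×96500) × (2.996) = 0.120 − 0.040 = 0.080 V.

0.080 V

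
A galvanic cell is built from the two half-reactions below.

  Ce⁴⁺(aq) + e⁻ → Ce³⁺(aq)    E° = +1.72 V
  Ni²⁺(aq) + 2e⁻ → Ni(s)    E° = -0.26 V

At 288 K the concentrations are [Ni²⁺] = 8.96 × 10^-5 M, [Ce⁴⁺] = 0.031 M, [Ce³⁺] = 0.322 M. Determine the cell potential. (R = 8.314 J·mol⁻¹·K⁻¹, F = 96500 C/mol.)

The Ce⁴⁺/Ce³⁺ couple has the higher reduction potential and acts as the cathode, so E°_cell = +1.72 − (-0.26) = 1.98 V.
Balancing electrons gives n = 2; the reaction quotient is Q = [Ni²⁺]·[Ce³⁺]^2/[Ce⁴⁺]^2 = 0.00967.
E = E° − (RT/nF) ln Q = 1.98 − (8.314×288)/(2×96500) × (-4.639) = 1.980 + 0.058 = 2.038 V.

2.04 V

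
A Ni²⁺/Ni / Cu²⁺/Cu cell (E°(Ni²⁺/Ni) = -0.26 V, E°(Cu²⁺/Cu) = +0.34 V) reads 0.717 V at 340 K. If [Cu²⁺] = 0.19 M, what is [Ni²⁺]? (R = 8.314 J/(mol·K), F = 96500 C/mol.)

From the Nernst equation, ln Q = nF(E° − E)/RT = 2×96500×(0.60 − 0.717)/(8.314×340) = -7.988, so Q = 3.39 × 10^-4.
With Q = [Ni²⁺]/[Cu²⁺] and the known concentrations, [Ni²⁺] in the numerator gives [Ni²⁺] = 6.4 × 10^-5 M.

6.4 × 10^-5 M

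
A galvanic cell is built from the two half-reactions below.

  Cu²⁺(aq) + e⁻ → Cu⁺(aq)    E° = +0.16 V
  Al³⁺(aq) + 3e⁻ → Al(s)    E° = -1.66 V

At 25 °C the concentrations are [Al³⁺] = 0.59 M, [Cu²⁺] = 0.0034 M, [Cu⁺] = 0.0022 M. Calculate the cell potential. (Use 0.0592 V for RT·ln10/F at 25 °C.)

1.84 V

The Cu²⁺/Cu⁺ couple has the higher reduction potential and acts as the cathode, so E°_cell = +0.16 − (-1.66) = 1.82 V.
Balancing electrons gives n = 3; the reaction quotient is Q = [Al³⁺]·[Cu⁺]^3/[Cu²⁺]^3 = 0.160.
At 25 °C, E = E° − (0.0592/n) log Q = 1.82 − (0.0592/3)(-0.796) = 1.820 + 0.016 = 1.836 V.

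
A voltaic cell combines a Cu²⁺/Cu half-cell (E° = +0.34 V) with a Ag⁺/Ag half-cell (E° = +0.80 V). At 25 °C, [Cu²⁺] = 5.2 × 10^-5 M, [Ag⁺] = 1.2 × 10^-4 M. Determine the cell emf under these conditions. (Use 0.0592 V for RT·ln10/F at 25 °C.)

0.355 V

The Ag⁺/Ag couple has the higher reduction potential and acts as the cathode, so E°_cell = +0.80 − (+0.34) = 0.46 V.
Balancing electrons gives n = 2; the reaction quotient is Q = [Cu²⁺]/[Ag⁺]^2 = 3610.
At 25 °C, E = E° − (0.0592/n) log Q = 0.46 − (0.0592/2)(3.558) = 0.460 − 0.105 = 0.355 V.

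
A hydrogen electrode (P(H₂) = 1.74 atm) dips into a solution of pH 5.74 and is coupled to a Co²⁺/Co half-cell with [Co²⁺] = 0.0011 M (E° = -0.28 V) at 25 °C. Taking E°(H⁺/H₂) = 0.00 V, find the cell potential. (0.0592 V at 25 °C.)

The hydrogen couple is the cathode, so E°_cell = 0.28 V; n = 2.
[H⁺] = 10^(−5.74) = 1.8 × 10^-6 M, and Q = [Co²⁺]·P(H₂) / [H⁺]^2 = 5.78 × 10^8.
E = E° − (0.0592/2) log Q = 0.28 − (0.0592/2)(8.762) = 0.021 V.

0.021 V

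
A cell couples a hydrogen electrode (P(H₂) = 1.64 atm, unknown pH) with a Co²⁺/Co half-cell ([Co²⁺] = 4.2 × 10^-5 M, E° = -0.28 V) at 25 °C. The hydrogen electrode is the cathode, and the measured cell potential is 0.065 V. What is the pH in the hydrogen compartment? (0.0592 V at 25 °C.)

pH = 5.71

E°_cell = 0.28 V and n = 2.
log Q = n(E° − E)/0.0592 = 2×(0.28 − 0.065)/0.0592 = 7.264.
With Q = [Co²⁺]·P(H₂) / [H⁺]^2, solving for [H⁺] gives log[H⁺] = -5.713, so pH = 5.71.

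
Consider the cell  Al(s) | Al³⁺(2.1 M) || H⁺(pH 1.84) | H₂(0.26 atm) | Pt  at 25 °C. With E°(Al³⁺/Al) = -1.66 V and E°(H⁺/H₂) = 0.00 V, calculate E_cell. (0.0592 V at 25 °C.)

The hydrogen couple is the cathode, so E°_cell = 1.66 V; n = 6.
[H⁺] = 10^(−1.84) = 0.014 M, and Q = [Al³⁺]^2·P(H₂)^3 / [H⁺]^6 = 8.5 × 10^9.
E = E° − (0.0592/6) log Q = 1.66 − (0.0592/6)(9.929) = 1.562 V.

1.56 V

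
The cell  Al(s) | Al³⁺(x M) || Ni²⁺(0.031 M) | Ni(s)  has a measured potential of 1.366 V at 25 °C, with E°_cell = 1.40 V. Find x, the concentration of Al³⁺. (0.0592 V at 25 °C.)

From the Nernst equation, log Q = n(E° − E)/0.0592 = 6(1.40 − 1.366)/0.0592 = 3.446, so Q = 2790.
With Q = [Al³⁺]^2/[Ni²⁺]^3 and the known concentrations, [Al³⁺]^2 in the numerator gives [Al³⁺] = 0.29 M.

0.29 M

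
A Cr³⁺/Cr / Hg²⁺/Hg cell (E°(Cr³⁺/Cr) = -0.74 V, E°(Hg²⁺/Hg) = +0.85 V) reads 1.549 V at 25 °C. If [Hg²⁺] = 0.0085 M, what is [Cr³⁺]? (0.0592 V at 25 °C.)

0.094 M

From the Nernst equation, log Q = n(E° − E)/0.0592 = 6(1.59 − 1.549)/0.0592 = 4.155, so Q = 1.43 × 10^4.
With Q = [Cr³⁺]^2/[Hg²⁺]^3 and the known concentrations, [Cr³⁺]^2 in the numerator gives [Cr³⁺] = 0.094 M.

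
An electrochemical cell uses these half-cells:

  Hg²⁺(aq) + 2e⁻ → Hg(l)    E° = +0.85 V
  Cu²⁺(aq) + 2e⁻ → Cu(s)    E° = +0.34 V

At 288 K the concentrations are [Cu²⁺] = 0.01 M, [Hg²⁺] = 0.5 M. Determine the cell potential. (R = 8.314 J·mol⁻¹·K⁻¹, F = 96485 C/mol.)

0.559 V

The Hg²⁺/Hg couple has the higher reduction potential and acts as the cathode, so E°_cell = +0.85 − (+0.34) = 0.51 V.
Balancing electrons gives n = 2; the reaction quotient is Q = [Cu²⁺]/[Hg²⁺] = 0.0200.
E = E° − (RT/nF) ln Q = 0.51 − (8.314×288)/(2×96485) × (-3.912) = 0.510 + 0.049 = 0.559 V.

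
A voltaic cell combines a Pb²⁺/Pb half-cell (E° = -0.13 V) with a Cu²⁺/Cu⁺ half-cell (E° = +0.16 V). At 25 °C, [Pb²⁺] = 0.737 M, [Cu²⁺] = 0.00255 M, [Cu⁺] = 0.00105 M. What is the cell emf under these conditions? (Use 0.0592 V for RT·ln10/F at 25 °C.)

0.317 V

The Cu²⁺/Cu⁺ couple has the higher reduction potential and acts as the cathode, so E°_cell = +0.16 − (-0.13) = 0.29 V.
Balancing electrons gives n = 2; the reaction quotient is Q = [Pb²⁺]·[Cu⁺]^2/[Cu²⁺]^2 = 0.125.
At 25 °C, E = E° − (0.0592/n) log Q = 0.29 − (0.0592/2)(-0.903) = 0.290 + 0.027 = 0.317 V.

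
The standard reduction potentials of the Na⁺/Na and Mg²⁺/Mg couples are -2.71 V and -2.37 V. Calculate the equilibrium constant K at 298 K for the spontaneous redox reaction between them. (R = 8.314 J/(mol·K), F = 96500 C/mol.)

E°_cell = -2.37 − (-2.71) = 0.34 V, with n = 2 electrons transferred.
At equilibrium E = 0, so the Nernst equation gives ln K = nFE°/RT = (2)(96500)(0.34)/((8.314)(298)) = 26.49.
K = e^26.49 = 3.2 × 10^11.

3.2 × 10^11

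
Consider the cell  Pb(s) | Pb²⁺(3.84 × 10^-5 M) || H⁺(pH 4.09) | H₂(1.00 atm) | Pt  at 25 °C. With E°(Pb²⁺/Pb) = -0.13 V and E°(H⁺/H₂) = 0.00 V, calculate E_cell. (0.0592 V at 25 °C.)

The hydrogen couple is the cathode, so E°_cell = 0.13 V; n = 2.
[H⁺] = 10^(−4.09) = 8.1 × 10^-5 M, and Q = [Pb²⁺]·P(H₂) / [H⁺]^2 = 5810.
E = E° − (0.0592/2) log Q = 0.13 − (0.0592/2)(3.764) = 0.019 V.

0.019 V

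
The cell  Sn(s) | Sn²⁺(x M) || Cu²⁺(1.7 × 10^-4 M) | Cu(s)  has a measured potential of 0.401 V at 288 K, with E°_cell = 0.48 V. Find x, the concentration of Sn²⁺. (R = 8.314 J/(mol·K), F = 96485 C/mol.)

From the Nernst equation, ln Q = nF(E° − E)/RT = 2×96485×(0.48 − 0.401)/(8.314×288) = 6.367, so Q = 582.
With Q = [Sn²⁺]/[Cu²⁺] and the known concentrations, [Sn²⁺] in the numerator gives [Sn²⁺] = 0.099 M.

0.099 M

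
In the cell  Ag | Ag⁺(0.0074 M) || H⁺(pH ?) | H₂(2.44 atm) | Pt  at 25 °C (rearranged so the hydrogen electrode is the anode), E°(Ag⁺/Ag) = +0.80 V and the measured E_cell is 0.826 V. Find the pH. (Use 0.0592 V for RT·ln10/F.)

pH = 2.38

E°_cell = 0.80 V and n = 2.
log Q = n(E° − E)/0.0592 = 2×(0.80 − 0.826)/0.0592 = -0.878.
With Q = [H⁺]^2 / ([Ag⁺]^2·P(H₂)), solving for [H⁺] gives log[H⁺] = -2.376, so pH = 2.38.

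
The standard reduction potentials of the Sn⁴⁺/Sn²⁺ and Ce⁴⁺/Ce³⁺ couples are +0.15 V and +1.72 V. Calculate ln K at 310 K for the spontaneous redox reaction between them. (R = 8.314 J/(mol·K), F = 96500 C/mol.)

E°_cell = +1.72 − (+0.15) = 1.57 V, with n = 2 electrons transferred.
At equilibrium E = 0, so the Nernst equation gives ln K = nFE°/RT = (2)(96500)(1.57)/((8.314)(310)) = 117.57.

ln K = 117.6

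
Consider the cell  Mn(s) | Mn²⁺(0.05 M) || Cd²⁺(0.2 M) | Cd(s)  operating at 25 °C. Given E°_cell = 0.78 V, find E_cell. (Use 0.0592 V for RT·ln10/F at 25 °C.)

Balancing electrons gives n = 2; the reaction quotient is Q = [Mn²⁺]/[Cd²⁺] = 0.250.
At 25 °C, E = E° − (0.0592/n) log Q = 0.78 − (0.0592/2)(-0.602) = 0.780 + 0.018 = 0.798 V.

0.798 V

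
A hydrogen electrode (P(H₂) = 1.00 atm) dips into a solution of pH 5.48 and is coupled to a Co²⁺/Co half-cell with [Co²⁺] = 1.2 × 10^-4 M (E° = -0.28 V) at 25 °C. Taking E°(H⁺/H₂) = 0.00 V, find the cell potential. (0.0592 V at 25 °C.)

The hydrogen couple is the cathode, so E°_cell = 0.28 V; n = 2.
[H⁺] = 10^(−5.48) = 3.3 × 10^-6 M, and Q = [Co²⁺]·P(H₂) / [H⁺]^2 = 1.09 × 10^7.
E = E° − (0.0592/2) log Q = 0.28 − (0.0592/2)(7.039) = 0.072 V.

0.072 V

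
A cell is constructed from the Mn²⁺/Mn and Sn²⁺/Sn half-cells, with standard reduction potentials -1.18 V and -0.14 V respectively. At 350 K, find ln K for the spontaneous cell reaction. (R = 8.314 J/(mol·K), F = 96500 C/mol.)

E°_cell = -0.14 − (-1.18) = 1.04 V, with n = 2 electrons transferred.
At equilibrium E = 0, so the Nernst equation gives ln K = nFE°/RT = (2)(96500)(1.04)/((8.314)(350)) = 68.98.

ln K = 69.0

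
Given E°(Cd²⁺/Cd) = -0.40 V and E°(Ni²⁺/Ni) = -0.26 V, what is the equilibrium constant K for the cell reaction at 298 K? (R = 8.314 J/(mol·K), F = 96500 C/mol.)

5.4 × 10^4

E°_cell = -0.26 − (-0.40) = 0.14 V, with n = 2 electrons transferred.
At equilibrium E = 0, so the Nernst equation gives ln K = nFE°/RT = (2)(96500)(0.14)/((8.314)(298)) = 10.91.
K = e^10.91 = 5.4 × 10^4.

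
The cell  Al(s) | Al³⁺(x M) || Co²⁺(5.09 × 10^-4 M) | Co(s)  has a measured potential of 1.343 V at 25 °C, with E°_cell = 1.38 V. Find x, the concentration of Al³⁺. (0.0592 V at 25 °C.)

8.6 × 10^-4 M

From the Nernst equation, log Q = n(E° − E)/0.0592 = 6(1.38 − 1.343)/0.0592 = 3.750, so Q = 5620.
With Q = [Al³⁺]^2/[Co²⁺]^3 and the known concentrations, [Al³⁺]^2 in the numerator gives [Al³⁺] = 8.6 × 10^-4 M.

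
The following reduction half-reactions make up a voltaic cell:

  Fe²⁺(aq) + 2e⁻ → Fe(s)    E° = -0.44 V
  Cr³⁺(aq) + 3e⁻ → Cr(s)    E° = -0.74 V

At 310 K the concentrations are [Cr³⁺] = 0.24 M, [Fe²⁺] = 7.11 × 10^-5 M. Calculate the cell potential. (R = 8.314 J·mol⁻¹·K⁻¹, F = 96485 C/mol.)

The Fe²⁺/Fe couple has the higher reduction potential and acts as the cathode, so E°_cell = -0.44 − (-0.74) = 0.30 V.
Balancing electrons gives n = 6; the reaction quotient is Q = [Cr³⁺]^2/[Fe²⁺]^3 = 1.6 × 10^11.
E = E° − (RT/nF) ln Q = 0.30 − (8.314×310)/(6×96485) × (25.800) = 0.300 − 0.115 = 0.185 V.

0.185 V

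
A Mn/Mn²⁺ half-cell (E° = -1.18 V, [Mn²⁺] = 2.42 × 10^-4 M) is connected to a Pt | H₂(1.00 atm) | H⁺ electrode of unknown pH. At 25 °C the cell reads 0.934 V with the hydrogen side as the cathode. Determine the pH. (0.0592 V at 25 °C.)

pH = 5.96

E°_cell = 1.18 V and n = 2.
log Q = n(E° − E)/0.0592 = 2×(1.18 − 0.934)/0.0592 = 8.311.
With Q = [Mn²⁺]·P(H₂) / [H⁺]^2, solving for [H⁺] gives log[H⁺] = -5.963, so pH = 5.96.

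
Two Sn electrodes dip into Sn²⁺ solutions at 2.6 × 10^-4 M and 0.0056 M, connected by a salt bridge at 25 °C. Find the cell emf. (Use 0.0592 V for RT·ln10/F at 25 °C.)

Both half-cells are Sn²⁺/Sn, so E°_cell = 0. The concentrated side is the cathode; the cell reaction moves Sn²⁺ from high to low concentration with n = 2.
Q = [Sn²⁺]_dilute/[Sn²⁺]_conc = 2.6 × 10^-4/0.0056 = 0.0464.
E = 0 − (0.0592/2) log Q = −(0.0592/2)(-1.333) = 0.0395 V.

0.039 V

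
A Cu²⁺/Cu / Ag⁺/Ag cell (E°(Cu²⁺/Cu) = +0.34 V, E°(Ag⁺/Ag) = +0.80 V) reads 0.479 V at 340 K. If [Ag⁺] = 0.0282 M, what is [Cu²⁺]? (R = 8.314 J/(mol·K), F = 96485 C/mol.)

From the Nernst equation, ln Q = nF(E° − E)/RT = 2×96485×(0.46 − 0.479)/(8.314×340) = -1.297, so Q = 0.273.
With Q = [Cu²⁺]/[Ag⁺]^2 and the known concentrations, [Cu²⁺] in the numerator gives [Cu²⁺] = 2.2 × 10^-4 M.

2.2 × 10^-4 M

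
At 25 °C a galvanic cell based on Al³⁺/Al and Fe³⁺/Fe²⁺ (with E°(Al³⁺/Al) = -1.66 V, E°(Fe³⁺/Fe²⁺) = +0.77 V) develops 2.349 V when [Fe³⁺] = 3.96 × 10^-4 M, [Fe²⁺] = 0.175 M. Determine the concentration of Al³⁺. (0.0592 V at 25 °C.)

From the Nernst equation, log Q = n(E° − E)/0.0592 = 3(2.43 − 2.349)/0.0592 = 4.105, so Q = 1.27 × 10^4.
With Q = [Al³⁺]·[Fe²⁺]^3/[Fe³⁺]^3 and the known concentrations, [Al³⁺] in the numerator gives [Al³⁺] = 1.5 × 10^-4 M.

1.5 × 10^-4 M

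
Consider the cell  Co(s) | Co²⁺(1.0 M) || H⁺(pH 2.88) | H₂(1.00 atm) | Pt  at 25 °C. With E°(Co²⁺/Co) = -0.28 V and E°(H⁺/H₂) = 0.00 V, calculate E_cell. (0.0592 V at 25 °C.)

0.11 V

The hydrogen couple is the cathode, so E°_cell = 0.28 V; n = 2.
[H⁺] = 10^(−2.88) = 0.0013 M, and Q = [Co²⁺]·P(H₂) / [H⁺]^2 = 5.75 × 10^5.
E = E° − (0.0592/2) log Q = 0.28 − (0.0592/2)(5.760) = 0.110 V.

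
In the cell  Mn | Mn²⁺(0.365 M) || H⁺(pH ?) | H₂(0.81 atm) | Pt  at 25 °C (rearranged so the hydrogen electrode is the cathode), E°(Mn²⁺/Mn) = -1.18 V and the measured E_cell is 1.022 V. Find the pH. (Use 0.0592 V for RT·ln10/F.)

E°_cell = 1.18 V and n = 2.
log Q = n(E° − E)/0.0592 = 2×(1.18 − 1.022)/0.0592 = 5.338.
With Q = [Mn²⁺]·P(H₂) / [H⁺]^2, solving for [H⁺] gives log[H⁺] = -2.934, so pH = 2.93.

pH = 2.93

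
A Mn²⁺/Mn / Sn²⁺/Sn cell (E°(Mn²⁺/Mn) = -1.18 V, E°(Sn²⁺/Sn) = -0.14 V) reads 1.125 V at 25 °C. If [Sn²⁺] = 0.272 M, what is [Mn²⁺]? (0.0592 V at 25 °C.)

From the Nernst equation, log Q = n(E° − E)/0.0592 = 2(1.04 − 1.125)/0.0592 = -2.872, so Q = 0.00134.
With Q = [Mn²⁺]/[Sn²⁺] and the known concentrations, [Mn²⁺] in the numerator gives [Mn²⁺] = 3.7 × 10^-4 M.

3.7 × 10^-4 M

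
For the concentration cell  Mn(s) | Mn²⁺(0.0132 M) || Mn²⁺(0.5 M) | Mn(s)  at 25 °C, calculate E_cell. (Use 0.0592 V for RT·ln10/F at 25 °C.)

0.047 V

Both half-cells are Mn²⁺/Mn, so E°_cell = 0. The concentrated side is the cathode; the cell reaction moves Mn²⁺ from high to low concentration with n = 2.
Q = [Mn²⁺]_dilute/[Mn²⁺]_conc = 0.0132/0.5 = 0.0264.
E = 0 − (0.0592/2) log Q = −(0.0592/2)(-1.578) = 0.0467 V.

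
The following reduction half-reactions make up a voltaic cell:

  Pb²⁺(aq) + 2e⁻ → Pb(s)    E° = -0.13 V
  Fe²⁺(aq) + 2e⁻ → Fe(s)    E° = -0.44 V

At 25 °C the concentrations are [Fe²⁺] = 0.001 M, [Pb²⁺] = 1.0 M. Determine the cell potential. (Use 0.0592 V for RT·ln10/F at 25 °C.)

The Pb²⁺/Pb couple has the higher reduction potential and acts as the cathode, so E°_cell = -0.13 − (-0.44) = 0.31 V.
Balancing electrons gives n = 2; the reaction quotient is Q = [Fe²⁺]/[Pb²⁺] = 0.00100.
At 25 °C, E = E° − (0.0592/n) log Q = 0.31 − (0.0592/2)(-3.000) = 0.310 + 0.089 = 0.399 V.

0.399 V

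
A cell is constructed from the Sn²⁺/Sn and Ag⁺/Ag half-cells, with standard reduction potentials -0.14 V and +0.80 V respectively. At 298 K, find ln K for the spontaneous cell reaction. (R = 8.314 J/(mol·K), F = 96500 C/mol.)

ln K = 73.2

E°_cell = +0.80 − (-0.14) = 0.94 V, with n = 2 electrons transferred.
At equilibrium E = 0, so the Nernst equation gives ln K = nFE°/RT = (2)(96500)(0.94)/((8.314)(298)) = 73.22.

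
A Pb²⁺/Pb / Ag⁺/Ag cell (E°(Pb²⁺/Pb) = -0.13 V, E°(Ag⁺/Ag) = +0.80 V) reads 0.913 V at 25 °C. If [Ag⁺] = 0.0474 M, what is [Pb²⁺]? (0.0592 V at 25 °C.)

0.0084 M

From the Nernst equation, log Q = n(E° − E)/0.0592 = 2(0.93 − 0.913)/0.0592 = 0.574, so Q = 3.75.
With Q = [Pb²⁺]/[Ag⁺]^2 and the known concentrations, [Pb²⁺] in the numerator gives [Pb²⁺] = 0.0084 M.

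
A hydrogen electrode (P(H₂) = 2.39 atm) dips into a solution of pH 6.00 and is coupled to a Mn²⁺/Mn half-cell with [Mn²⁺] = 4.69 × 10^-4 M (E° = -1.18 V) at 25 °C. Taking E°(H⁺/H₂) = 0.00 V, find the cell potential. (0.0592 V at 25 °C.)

0.91 V

The hydrogen couple is the cathode, so E°_cell = 1.18 V; n = 2.
[H⁺] = 10^(−6.00) = 1 × 10^-6 M, and Q = [Mn²⁺]·P(H₂) / [H⁺]^2 = 1.12 × 10^9.
E = E° − (0.0592/2) log Q = 1.18 − (0.0592/2)(9.050) = 0.912 V.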